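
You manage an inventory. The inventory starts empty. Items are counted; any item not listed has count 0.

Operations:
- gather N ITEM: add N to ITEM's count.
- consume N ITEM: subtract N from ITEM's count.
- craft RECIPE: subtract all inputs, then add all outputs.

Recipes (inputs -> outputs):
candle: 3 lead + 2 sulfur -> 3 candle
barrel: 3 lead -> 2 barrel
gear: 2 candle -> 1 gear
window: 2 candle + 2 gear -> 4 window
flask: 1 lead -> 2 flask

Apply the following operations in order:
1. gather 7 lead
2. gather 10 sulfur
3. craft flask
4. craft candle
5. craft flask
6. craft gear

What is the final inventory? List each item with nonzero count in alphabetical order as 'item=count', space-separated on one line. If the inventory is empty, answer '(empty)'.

Answer: candle=1 flask=4 gear=1 lead=2 sulfur=8

Derivation:
After 1 (gather 7 lead): lead=7
After 2 (gather 10 sulfur): lead=7 sulfur=10
After 3 (craft flask): flask=2 lead=6 sulfur=10
After 4 (craft candle): candle=3 flask=2 lead=3 sulfur=8
After 5 (craft flask): candle=3 flask=4 lead=2 sulfur=8
After 6 (craft gear): candle=1 flask=4 gear=1 lead=2 sulfur=8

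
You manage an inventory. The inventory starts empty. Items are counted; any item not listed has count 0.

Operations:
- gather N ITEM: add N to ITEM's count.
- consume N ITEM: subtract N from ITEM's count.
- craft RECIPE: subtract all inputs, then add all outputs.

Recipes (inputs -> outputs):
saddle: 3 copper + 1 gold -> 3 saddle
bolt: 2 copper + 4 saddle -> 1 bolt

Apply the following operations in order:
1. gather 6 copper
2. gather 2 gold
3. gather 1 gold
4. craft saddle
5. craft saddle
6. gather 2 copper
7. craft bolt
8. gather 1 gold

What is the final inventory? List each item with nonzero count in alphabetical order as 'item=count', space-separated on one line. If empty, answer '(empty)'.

After 1 (gather 6 copper): copper=6
After 2 (gather 2 gold): copper=6 gold=2
After 3 (gather 1 gold): copper=6 gold=3
After 4 (craft saddle): copper=3 gold=2 saddle=3
After 5 (craft saddle): gold=1 saddle=6
After 6 (gather 2 copper): copper=2 gold=1 saddle=6
After 7 (craft bolt): bolt=1 gold=1 saddle=2
After 8 (gather 1 gold): bolt=1 gold=2 saddle=2

Answer: bolt=1 gold=2 saddle=2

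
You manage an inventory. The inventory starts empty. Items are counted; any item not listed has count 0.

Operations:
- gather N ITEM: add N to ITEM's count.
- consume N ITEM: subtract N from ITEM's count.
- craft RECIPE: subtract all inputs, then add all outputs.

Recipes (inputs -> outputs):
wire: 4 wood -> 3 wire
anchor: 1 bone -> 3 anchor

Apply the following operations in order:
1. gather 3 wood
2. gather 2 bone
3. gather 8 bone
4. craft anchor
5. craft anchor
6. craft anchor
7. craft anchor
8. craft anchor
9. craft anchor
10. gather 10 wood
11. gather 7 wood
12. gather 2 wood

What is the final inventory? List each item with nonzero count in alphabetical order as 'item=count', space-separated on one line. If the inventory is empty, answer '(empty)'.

Answer: anchor=18 bone=4 wood=22

Derivation:
After 1 (gather 3 wood): wood=3
After 2 (gather 2 bone): bone=2 wood=3
After 3 (gather 8 bone): bone=10 wood=3
After 4 (craft anchor): anchor=3 bone=9 wood=3
After 5 (craft anchor): anchor=6 bone=8 wood=3
After 6 (craft anchor): anchor=9 bone=7 wood=3
After 7 (craft anchor): anchor=12 bone=6 wood=3
After 8 (craft anchor): anchor=15 bone=5 wood=3
After 9 (craft anchor): anchor=18 bone=4 wood=3
After 10 (gather 10 wood): anchor=18 bone=4 wood=13
After 11 (gather 7 wood): anchor=18 bone=4 wood=20
After 12 (gather 2 wood): anchor=18 bone=4 wood=22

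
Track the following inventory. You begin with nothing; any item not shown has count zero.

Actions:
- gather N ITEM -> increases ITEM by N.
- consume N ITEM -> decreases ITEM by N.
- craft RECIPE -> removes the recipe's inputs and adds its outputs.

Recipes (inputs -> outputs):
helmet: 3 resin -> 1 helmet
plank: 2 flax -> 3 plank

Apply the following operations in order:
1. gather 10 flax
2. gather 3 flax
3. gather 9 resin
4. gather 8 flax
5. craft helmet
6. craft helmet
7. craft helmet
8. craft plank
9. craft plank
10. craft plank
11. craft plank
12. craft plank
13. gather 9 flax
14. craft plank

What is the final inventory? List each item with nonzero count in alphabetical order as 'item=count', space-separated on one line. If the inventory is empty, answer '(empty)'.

Answer: flax=18 helmet=3 plank=18

Derivation:
After 1 (gather 10 flax): flax=10
After 2 (gather 3 flax): flax=13
After 3 (gather 9 resin): flax=13 resin=9
After 4 (gather 8 flax): flax=21 resin=9
After 5 (craft helmet): flax=21 helmet=1 resin=6
After 6 (craft helmet): flax=21 helmet=2 resin=3
After 7 (craft helmet): flax=21 helmet=3
After 8 (craft plank): flax=19 helmet=3 plank=3
After 9 (craft plank): flax=17 helmet=3 plank=6
After 10 (craft plank): flax=15 helmet=3 plank=9
After 11 (craft plank): flax=13 helmet=3 plank=12
After 12 (craft plank): flax=11 helmet=3 plank=15
After 13 (gather 9 flax): flax=20 helmet=3 plank=15
After 14 (craft plank): flax=18 helmet=3 plank=18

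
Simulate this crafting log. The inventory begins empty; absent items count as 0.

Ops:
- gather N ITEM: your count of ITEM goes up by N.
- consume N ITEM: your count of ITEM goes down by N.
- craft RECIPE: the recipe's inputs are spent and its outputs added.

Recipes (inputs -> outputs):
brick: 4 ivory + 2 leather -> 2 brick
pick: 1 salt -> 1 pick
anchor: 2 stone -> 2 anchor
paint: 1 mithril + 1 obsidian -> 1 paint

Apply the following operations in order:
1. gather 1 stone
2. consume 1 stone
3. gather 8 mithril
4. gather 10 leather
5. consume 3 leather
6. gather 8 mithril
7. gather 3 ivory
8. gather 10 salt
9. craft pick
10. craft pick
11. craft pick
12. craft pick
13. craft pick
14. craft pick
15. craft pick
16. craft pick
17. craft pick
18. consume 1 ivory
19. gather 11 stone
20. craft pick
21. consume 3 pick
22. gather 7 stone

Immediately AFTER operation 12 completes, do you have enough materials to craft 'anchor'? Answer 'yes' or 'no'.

Answer: no

Derivation:
After 1 (gather 1 stone): stone=1
After 2 (consume 1 stone): (empty)
After 3 (gather 8 mithril): mithril=8
After 4 (gather 10 leather): leather=10 mithril=8
After 5 (consume 3 leather): leather=7 mithril=8
After 6 (gather 8 mithril): leather=7 mithril=16
After 7 (gather 3 ivory): ivory=3 leather=7 mithril=16
After 8 (gather 10 salt): ivory=3 leather=7 mithril=16 salt=10
After 9 (craft pick): ivory=3 leather=7 mithril=16 pick=1 salt=9
After 10 (craft pick): ivory=3 leather=7 mithril=16 pick=2 salt=8
After 11 (craft pick): ivory=3 leather=7 mithril=16 pick=3 salt=7
After 12 (craft pick): ivory=3 leather=7 mithril=16 pick=4 salt=6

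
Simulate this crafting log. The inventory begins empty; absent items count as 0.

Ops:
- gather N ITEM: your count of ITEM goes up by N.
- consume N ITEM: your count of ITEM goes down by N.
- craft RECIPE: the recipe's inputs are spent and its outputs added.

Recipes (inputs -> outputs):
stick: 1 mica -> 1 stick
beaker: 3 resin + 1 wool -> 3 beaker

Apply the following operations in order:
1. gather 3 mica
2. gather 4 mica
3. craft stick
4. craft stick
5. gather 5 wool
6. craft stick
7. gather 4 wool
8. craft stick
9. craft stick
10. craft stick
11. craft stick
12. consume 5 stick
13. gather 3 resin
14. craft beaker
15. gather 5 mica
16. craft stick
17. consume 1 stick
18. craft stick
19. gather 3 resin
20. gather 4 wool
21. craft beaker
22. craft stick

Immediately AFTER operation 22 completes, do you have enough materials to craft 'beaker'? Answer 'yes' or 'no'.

Answer: no

Derivation:
After 1 (gather 3 mica): mica=3
After 2 (gather 4 mica): mica=7
After 3 (craft stick): mica=6 stick=1
After 4 (craft stick): mica=5 stick=2
After 5 (gather 5 wool): mica=5 stick=2 wool=5
After 6 (craft stick): mica=4 stick=3 wool=5
After 7 (gather 4 wool): mica=4 stick=3 wool=9
After 8 (craft stick): mica=3 stick=4 wool=9
After 9 (craft stick): mica=2 stick=5 wool=9
After 10 (craft stick): mica=1 stick=6 wool=9
After 11 (craft stick): stick=7 wool=9
After 12 (consume 5 stick): stick=2 wool=9
After 13 (gather 3 resin): resin=3 stick=2 wool=9
After 14 (craft beaker): beaker=3 stick=2 wool=8
After 15 (gather 5 mica): beaker=3 mica=5 stick=2 wool=8
After 16 (craft stick): beaker=3 mica=4 stick=3 wool=8
After 17 (consume 1 stick): beaker=3 mica=4 stick=2 wool=8
After 18 (craft stick): beaker=3 mica=3 stick=3 wool=8
After 19 (gather 3 resin): beaker=3 mica=3 resin=3 stick=3 wool=8
After 20 (gather 4 wool): beaker=3 mica=3 resin=3 stick=3 wool=12
After 21 (craft beaker): beaker=6 mica=3 stick=3 wool=11
After 22 (craft stick): beaker=6 mica=2 stick=4 wool=11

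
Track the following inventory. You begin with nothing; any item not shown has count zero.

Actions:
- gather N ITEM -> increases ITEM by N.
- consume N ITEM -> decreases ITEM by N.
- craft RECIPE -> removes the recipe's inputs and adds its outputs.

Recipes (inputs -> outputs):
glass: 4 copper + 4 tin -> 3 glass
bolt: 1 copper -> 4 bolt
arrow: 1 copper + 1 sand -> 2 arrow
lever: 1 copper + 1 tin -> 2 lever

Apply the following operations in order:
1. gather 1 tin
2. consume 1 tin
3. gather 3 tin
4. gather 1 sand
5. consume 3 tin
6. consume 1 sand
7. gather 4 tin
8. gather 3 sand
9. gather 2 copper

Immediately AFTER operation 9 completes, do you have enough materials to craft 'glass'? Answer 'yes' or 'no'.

Answer: no

Derivation:
After 1 (gather 1 tin): tin=1
After 2 (consume 1 tin): (empty)
After 3 (gather 3 tin): tin=3
After 4 (gather 1 sand): sand=1 tin=3
After 5 (consume 3 tin): sand=1
After 6 (consume 1 sand): (empty)
After 7 (gather 4 tin): tin=4
After 8 (gather 3 sand): sand=3 tin=4
After 9 (gather 2 copper): copper=2 sand=3 tin=4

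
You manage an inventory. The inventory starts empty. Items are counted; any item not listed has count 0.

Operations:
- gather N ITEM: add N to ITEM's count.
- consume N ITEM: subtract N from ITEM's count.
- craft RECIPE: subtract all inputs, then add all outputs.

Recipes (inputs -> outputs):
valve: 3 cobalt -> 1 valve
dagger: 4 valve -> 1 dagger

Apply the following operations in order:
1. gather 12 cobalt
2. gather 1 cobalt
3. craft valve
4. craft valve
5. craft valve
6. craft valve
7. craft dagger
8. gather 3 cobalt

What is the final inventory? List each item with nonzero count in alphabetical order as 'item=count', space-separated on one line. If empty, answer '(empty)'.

Answer: cobalt=4 dagger=1

Derivation:
After 1 (gather 12 cobalt): cobalt=12
After 2 (gather 1 cobalt): cobalt=13
After 3 (craft valve): cobalt=10 valve=1
After 4 (craft valve): cobalt=7 valve=2
After 5 (craft valve): cobalt=4 valve=3
After 6 (craft valve): cobalt=1 valve=4
After 7 (craft dagger): cobalt=1 dagger=1
After 8 (gather 3 cobalt): cobalt=4 dagger=1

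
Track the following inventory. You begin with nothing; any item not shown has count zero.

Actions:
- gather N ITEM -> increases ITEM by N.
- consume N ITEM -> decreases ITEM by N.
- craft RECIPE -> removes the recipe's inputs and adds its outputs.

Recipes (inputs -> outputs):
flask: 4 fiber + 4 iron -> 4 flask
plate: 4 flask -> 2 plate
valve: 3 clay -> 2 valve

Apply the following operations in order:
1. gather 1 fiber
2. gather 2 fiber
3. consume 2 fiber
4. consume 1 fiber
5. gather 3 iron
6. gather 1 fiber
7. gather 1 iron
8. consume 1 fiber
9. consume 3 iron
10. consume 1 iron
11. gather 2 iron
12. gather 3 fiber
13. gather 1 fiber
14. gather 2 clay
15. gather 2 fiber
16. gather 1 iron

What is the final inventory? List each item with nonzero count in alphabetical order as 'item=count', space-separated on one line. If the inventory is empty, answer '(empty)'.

Answer: clay=2 fiber=6 iron=3

Derivation:
After 1 (gather 1 fiber): fiber=1
After 2 (gather 2 fiber): fiber=3
After 3 (consume 2 fiber): fiber=1
After 4 (consume 1 fiber): (empty)
After 5 (gather 3 iron): iron=3
After 6 (gather 1 fiber): fiber=1 iron=3
After 7 (gather 1 iron): fiber=1 iron=4
After 8 (consume 1 fiber): iron=4
After 9 (consume 3 iron): iron=1
After 10 (consume 1 iron): (empty)
After 11 (gather 2 iron): iron=2
After 12 (gather 3 fiber): fiber=3 iron=2
After 13 (gather 1 fiber): fiber=4 iron=2
After 14 (gather 2 clay): clay=2 fiber=4 iron=2
After 15 (gather 2 fiber): clay=2 fiber=6 iron=2
After 16 (gather 1 iron): clay=2 fiber=6 iron=3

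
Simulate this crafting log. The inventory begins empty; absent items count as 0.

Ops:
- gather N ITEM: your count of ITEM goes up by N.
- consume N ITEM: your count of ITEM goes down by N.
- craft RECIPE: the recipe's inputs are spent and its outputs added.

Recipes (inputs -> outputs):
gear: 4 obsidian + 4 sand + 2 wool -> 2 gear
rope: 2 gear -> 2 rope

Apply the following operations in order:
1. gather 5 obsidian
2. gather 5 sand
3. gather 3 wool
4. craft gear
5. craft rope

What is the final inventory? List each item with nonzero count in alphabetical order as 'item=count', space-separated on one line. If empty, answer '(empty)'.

Answer: obsidian=1 rope=2 sand=1 wool=1

Derivation:
After 1 (gather 5 obsidian): obsidian=5
After 2 (gather 5 sand): obsidian=5 sand=5
After 3 (gather 3 wool): obsidian=5 sand=5 wool=3
After 4 (craft gear): gear=2 obsidian=1 sand=1 wool=1
After 5 (craft rope): obsidian=1 rope=2 sand=1 wool=1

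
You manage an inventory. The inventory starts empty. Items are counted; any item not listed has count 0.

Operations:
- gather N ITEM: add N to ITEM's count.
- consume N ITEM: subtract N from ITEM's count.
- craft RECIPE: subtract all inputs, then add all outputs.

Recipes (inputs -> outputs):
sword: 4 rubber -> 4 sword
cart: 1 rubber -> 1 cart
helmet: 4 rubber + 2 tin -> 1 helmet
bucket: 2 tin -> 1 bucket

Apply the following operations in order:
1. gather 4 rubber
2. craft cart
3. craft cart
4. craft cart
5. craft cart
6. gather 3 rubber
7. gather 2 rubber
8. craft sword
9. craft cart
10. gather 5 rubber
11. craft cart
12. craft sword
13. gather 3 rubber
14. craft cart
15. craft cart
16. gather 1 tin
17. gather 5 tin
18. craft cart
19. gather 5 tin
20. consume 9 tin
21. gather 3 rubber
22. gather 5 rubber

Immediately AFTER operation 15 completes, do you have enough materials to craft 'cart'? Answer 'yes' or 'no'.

Answer: yes

Derivation:
After 1 (gather 4 rubber): rubber=4
After 2 (craft cart): cart=1 rubber=3
After 3 (craft cart): cart=2 rubber=2
After 4 (craft cart): cart=3 rubber=1
After 5 (craft cart): cart=4
After 6 (gather 3 rubber): cart=4 rubber=3
After 7 (gather 2 rubber): cart=4 rubber=5
After 8 (craft sword): cart=4 rubber=1 sword=4
After 9 (craft cart): cart=5 sword=4
After 10 (gather 5 rubber): cart=5 rubber=5 sword=4
After 11 (craft cart): cart=6 rubber=4 sword=4
After 12 (craft sword): cart=6 sword=8
After 13 (gather 3 rubber): cart=6 rubber=3 sword=8
After 14 (craft cart): cart=7 rubber=2 sword=8
After 15 (craft cart): cart=8 rubber=1 sword=8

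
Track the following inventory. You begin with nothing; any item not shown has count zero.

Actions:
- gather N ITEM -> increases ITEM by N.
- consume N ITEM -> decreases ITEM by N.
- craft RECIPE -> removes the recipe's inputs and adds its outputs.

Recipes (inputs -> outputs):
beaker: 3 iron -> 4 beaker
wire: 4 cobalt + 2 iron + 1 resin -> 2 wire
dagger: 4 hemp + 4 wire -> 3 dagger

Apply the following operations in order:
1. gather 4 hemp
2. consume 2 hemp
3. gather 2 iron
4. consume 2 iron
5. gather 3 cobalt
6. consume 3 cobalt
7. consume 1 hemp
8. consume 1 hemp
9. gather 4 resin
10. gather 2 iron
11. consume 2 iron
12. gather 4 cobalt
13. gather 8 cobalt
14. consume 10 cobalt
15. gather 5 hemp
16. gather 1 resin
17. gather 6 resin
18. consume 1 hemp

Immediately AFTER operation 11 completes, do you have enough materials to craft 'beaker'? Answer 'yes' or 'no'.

After 1 (gather 4 hemp): hemp=4
After 2 (consume 2 hemp): hemp=2
After 3 (gather 2 iron): hemp=2 iron=2
After 4 (consume 2 iron): hemp=2
After 5 (gather 3 cobalt): cobalt=3 hemp=2
After 6 (consume 3 cobalt): hemp=2
After 7 (consume 1 hemp): hemp=1
After 8 (consume 1 hemp): (empty)
After 9 (gather 4 resin): resin=4
After 10 (gather 2 iron): iron=2 resin=4
After 11 (consume 2 iron): resin=4

Answer: no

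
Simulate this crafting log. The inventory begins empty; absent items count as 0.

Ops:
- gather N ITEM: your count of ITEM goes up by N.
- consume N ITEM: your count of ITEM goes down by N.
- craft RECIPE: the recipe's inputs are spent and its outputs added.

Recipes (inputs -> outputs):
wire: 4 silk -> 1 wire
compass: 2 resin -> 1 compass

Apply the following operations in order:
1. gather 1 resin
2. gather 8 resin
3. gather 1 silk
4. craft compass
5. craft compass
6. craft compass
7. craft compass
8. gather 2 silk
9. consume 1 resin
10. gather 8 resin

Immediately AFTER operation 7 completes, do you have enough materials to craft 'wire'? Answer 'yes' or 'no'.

After 1 (gather 1 resin): resin=1
After 2 (gather 8 resin): resin=9
After 3 (gather 1 silk): resin=9 silk=1
After 4 (craft compass): compass=1 resin=7 silk=1
After 5 (craft compass): compass=2 resin=5 silk=1
After 6 (craft compass): compass=3 resin=3 silk=1
After 7 (craft compass): compass=4 resin=1 silk=1

Answer: no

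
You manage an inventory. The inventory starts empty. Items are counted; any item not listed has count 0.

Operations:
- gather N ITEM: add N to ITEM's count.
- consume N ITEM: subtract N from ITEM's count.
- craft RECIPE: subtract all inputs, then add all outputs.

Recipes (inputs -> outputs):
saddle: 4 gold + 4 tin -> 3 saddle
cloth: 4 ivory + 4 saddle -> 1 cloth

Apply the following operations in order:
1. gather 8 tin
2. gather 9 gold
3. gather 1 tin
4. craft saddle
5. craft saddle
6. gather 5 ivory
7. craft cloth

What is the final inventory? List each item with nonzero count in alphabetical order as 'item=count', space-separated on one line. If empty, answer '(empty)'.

After 1 (gather 8 tin): tin=8
After 2 (gather 9 gold): gold=9 tin=8
After 3 (gather 1 tin): gold=9 tin=9
After 4 (craft saddle): gold=5 saddle=3 tin=5
After 5 (craft saddle): gold=1 saddle=6 tin=1
After 6 (gather 5 ivory): gold=1 ivory=5 saddle=6 tin=1
After 7 (craft cloth): cloth=1 gold=1 ivory=1 saddle=2 tin=1

Answer: cloth=1 gold=1 ivory=1 saddle=2 tin=1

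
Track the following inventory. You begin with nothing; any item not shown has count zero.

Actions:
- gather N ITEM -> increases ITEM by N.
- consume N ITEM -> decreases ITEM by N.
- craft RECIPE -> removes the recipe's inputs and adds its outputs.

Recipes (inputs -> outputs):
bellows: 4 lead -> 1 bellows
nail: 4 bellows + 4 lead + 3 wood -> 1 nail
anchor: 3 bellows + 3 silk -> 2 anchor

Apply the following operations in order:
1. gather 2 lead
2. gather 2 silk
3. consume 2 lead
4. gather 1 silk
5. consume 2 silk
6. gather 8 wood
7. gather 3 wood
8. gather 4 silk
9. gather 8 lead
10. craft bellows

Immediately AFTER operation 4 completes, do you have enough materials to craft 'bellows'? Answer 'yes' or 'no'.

After 1 (gather 2 lead): lead=2
After 2 (gather 2 silk): lead=2 silk=2
After 3 (consume 2 lead): silk=2
After 4 (gather 1 silk): silk=3

Answer: no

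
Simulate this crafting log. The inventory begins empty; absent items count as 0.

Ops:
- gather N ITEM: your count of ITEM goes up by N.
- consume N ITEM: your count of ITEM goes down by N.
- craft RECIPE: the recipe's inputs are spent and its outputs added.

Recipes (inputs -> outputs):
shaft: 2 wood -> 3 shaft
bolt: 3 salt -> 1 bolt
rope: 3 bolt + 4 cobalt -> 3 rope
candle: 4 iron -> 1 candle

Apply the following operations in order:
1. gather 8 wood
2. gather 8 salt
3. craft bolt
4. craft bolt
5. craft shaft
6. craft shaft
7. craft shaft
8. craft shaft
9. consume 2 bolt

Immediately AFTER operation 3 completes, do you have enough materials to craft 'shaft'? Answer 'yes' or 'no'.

Answer: yes

Derivation:
After 1 (gather 8 wood): wood=8
After 2 (gather 8 salt): salt=8 wood=8
After 3 (craft bolt): bolt=1 salt=5 wood=8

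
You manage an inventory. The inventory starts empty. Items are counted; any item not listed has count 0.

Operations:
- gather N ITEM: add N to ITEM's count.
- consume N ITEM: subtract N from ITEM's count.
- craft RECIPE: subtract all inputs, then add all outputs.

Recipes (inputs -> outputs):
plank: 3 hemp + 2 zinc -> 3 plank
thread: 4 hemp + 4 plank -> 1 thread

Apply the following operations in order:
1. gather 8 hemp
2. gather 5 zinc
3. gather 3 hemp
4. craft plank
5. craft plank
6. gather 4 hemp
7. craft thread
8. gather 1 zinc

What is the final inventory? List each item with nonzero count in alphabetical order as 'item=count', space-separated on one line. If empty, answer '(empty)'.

After 1 (gather 8 hemp): hemp=8
After 2 (gather 5 zinc): hemp=8 zinc=5
After 3 (gather 3 hemp): hemp=11 zinc=5
After 4 (craft plank): hemp=8 plank=3 zinc=3
After 5 (craft plank): hemp=5 plank=6 zinc=1
After 6 (gather 4 hemp): hemp=9 plank=6 zinc=1
After 7 (craft thread): hemp=5 plank=2 thread=1 zinc=1
After 8 (gather 1 zinc): hemp=5 plank=2 thread=1 zinc=2

Answer: hemp=5 plank=2 thread=1 zinc=2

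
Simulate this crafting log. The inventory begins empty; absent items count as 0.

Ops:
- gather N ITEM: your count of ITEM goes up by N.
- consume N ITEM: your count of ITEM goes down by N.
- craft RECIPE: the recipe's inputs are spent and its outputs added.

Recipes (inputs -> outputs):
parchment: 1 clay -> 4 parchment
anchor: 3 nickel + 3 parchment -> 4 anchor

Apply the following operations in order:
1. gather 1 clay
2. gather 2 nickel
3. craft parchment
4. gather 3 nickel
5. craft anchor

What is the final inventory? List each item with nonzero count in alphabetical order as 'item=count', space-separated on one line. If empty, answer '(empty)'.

Answer: anchor=4 nickel=2 parchment=1

Derivation:
After 1 (gather 1 clay): clay=1
After 2 (gather 2 nickel): clay=1 nickel=2
After 3 (craft parchment): nickel=2 parchment=4
After 4 (gather 3 nickel): nickel=5 parchment=4
After 5 (craft anchor): anchor=4 nickel=2 parchment=1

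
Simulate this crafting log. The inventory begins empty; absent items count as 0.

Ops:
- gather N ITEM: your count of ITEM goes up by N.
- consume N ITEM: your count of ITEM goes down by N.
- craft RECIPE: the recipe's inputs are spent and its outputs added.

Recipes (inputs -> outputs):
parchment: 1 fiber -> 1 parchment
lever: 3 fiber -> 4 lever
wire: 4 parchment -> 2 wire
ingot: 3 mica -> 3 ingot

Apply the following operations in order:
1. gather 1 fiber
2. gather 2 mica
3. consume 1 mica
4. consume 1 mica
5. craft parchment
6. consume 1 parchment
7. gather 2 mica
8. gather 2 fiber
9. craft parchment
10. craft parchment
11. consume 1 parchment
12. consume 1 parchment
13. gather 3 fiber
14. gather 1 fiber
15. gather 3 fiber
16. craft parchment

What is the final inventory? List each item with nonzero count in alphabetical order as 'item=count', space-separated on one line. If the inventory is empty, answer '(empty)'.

After 1 (gather 1 fiber): fiber=1
After 2 (gather 2 mica): fiber=1 mica=2
After 3 (consume 1 mica): fiber=1 mica=1
After 4 (consume 1 mica): fiber=1
After 5 (craft parchment): parchment=1
After 6 (consume 1 parchment): (empty)
After 7 (gather 2 mica): mica=2
After 8 (gather 2 fiber): fiber=2 mica=2
After 9 (craft parchment): fiber=1 mica=2 parchment=1
After 10 (craft parchment): mica=2 parchment=2
After 11 (consume 1 parchment): mica=2 parchment=1
After 12 (consume 1 parchment): mica=2
After 13 (gather 3 fiber): fiber=3 mica=2
After 14 (gather 1 fiber): fiber=4 mica=2
After 15 (gather 3 fiber): fiber=7 mica=2
After 16 (craft parchment): fiber=6 mica=2 parchment=1

Answer: fiber=6 mica=2 parchment=1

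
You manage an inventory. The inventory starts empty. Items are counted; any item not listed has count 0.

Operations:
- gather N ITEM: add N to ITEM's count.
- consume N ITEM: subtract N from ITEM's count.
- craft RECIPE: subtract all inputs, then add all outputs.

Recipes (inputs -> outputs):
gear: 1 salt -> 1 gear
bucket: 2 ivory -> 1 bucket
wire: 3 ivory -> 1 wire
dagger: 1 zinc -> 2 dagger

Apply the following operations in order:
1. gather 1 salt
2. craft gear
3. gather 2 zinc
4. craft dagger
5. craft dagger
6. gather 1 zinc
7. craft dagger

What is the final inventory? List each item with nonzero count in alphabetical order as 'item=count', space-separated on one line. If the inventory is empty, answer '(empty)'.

Answer: dagger=6 gear=1

Derivation:
After 1 (gather 1 salt): salt=1
After 2 (craft gear): gear=1
After 3 (gather 2 zinc): gear=1 zinc=2
After 4 (craft dagger): dagger=2 gear=1 zinc=1
After 5 (craft dagger): dagger=4 gear=1
After 6 (gather 1 zinc): dagger=4 gear=1 zinc=1
After 7 (craft dagger): dagger=6 gear=1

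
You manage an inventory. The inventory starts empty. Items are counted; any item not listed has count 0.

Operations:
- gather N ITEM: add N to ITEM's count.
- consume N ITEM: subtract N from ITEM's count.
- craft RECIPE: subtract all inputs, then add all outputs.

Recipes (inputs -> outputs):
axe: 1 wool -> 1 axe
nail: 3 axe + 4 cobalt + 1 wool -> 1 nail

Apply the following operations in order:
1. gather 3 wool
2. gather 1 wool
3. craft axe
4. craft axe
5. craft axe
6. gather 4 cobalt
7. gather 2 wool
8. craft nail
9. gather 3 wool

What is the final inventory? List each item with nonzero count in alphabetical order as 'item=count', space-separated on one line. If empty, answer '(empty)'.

Answer: nail=1 wool=5

Derivation:
After 1 (gather 3 wool): wool=3
After 2 (gather 1 wool): wool=4
After 3 (craft axe): axe=1 wool=3
After 4 (craft axe): axe=2 wool=2
After 5 (craft axe): axe=3 wool=1
After 6 (gather 4 cobalt): axe=3 cobalt=4 wool=1
After 7 (gather 2 wool): axe=3 cobalt=4 wool=3
After 8 (craft nail): nail=1 wool=2
After 9 (gather 3 wool): nail=1 wool=5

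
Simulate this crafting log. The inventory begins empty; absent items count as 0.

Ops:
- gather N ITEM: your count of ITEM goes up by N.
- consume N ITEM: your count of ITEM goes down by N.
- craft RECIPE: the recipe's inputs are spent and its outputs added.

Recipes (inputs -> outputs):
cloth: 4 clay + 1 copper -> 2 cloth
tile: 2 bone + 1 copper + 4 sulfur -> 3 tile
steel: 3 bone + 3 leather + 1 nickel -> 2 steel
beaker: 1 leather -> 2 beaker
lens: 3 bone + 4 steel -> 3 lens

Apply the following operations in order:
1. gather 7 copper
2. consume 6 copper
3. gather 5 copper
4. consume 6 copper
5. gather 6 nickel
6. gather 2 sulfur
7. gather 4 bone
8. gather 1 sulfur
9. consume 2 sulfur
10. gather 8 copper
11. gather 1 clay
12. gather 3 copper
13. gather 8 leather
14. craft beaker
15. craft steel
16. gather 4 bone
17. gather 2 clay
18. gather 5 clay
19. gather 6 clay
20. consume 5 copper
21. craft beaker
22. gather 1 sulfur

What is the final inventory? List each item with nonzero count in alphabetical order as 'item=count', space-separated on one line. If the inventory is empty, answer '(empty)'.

Answer: beaker=4 bone=5 clay=14 copper=6 leather=3 nickel=5 steel=2 sulfur=2

Derivation:
After 1 (gather 7 copper): copper=7
After 2 (consume 6 copper): copper=1
After 3 (gather 5 copper): copper=6
After 4 (consume 6 copper): (empty)
After 5 (gather 6 nickel): nickel=6
After 6 (gather 2 sulfur): nickel=6 sulfur=2
After 7 (gather 4 bone): bone=4 nickel=6 sulfur=2
After 8 (gather 1 sulfur): bone=4 nickel=6 sulfur=3
After 9 (consume 2 sulfur): bone=4 nickel=6 sulfur=1
After 10 (gather 8 copper): bone=4 copper=8 nickel=6 sulfur=1
After 11 (gather 1 clay): bone=4 clay=1 copper=8 nickel=6 sulfur=1
After 12 (gather 3 copper): bone=4 clay=1 copper=11 nickel=6 sulfur=1
After 13 (gather 8 leather): bone=4 clay=1 copper=11 leather=8 nickel=6 sulfur=1
After 14 (craft beaker): beaker=2 bone=4 clay=1 copper=11 leather=7 nickel=6 sulfur=1
After 15 (craft steel): beaker=2 bone=1 clay=1 copper=11 leather=4 nickel=5 steel=2 sulfur=1
After 16 (gather 4 bone): beaker=2 bone=5 clay=1 copper=11 leather=4 nickel=5 steel=2 sulfur=1
After 17 (gather 2 clay): beaker=2 bone=5 clay=3 copper=11 leather=4 nickel=5 steel=2 sulfur=1
After 18 (gather 5 clay): beaker=2 bone=5 clay=8 copper=11 leather=4 nickel=5 steel=2 sulfur=1
After 19 (gather 6 clay): beaker=2 bone=5 clay=14 copper=11 leather=4 nickel=5 steel=2 sulfur=1
After 20 (consume 5 copper): beaker=2 bone=5 clay=14 copper=6 leather=4 nickel=5 steel=2 sulfur=1
After 21 (craft beaker): beaker=4 bone=5 clay=14 copper=6 leather=3 nickel=5 steel=2 sulfur=1
After 22 (gather 1 sulfur): beaker=4 bone=5 clay=14 copper=6 leather=3 nickel=5 steel=2 sulfur=2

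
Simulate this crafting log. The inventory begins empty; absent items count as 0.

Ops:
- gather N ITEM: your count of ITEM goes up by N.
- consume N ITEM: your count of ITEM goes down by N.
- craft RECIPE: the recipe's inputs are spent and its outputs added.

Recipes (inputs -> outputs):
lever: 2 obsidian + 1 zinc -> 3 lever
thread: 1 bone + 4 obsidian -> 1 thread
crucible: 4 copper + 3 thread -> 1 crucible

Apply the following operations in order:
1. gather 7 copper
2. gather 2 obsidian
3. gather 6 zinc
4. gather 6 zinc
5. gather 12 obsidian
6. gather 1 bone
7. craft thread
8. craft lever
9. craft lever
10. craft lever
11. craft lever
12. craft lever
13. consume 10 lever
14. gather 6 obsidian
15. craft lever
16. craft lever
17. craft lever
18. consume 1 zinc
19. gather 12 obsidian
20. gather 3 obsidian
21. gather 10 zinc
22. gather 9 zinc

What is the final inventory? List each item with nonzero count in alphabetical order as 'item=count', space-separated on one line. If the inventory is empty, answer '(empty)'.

After 1 (gather 7 copper): copper=7
After 2 (gather 2 obsidian): copper=7 obsidian=2
After 3 (gather 6 zinc): copper=7 obsidian=2 zinc=6
After 4 (gather 6 zinc): copper=7 obsidian=2 zinc=12
After 5 (gather 12 obsidian): copper=7 obsidian=14 zinc=12
After 6 (gather 1 bone): bone=1 copper=7 obsidian=14 zinc=12
After 7 (craft thread): copper=7 obsidian=10 thread=1 zinc=12
After 8 (craft lever): copper=7 lever=3 obsidian=8 thread=1 zinc=11
After 9 (craft lever): copper=7 lever=6 obsidian=6 thread=1 zinc=10
After 10 (craft lever): copper=7 lever=9 obsidian=4 thread=1 zinc=9
After 11 (craft lever): copper=7 lever=12 obsidian=2 thread=1 zinc=8
After 12 (craft lever): copper=7 lever=15 thread=1 zinc=7
After 13 (consume 10 lever): copper=7 lever=5 thread=1 zinc=7
After 14 (gather 6 obsidian): copper=7 lever=5 obsidian=6 thread=1 zinc=7
After 15 (craft lever): copper=7 lever=8 obsidian=4 thread=1 zinc=6
After 16 (craft lever): copper=7 lever=11 obsidian=2 thread=1 zinc=5
After 17 (craft lever): copper=7 lever=14 thread=1 zinc=4
After 18 (consume 1 zinc): copper=7 lever=14 thread=1 zinc=3
After 19 (gather 12 obsidian): copper=7 lever=14 obsidian=12 thread=1 zinc=3
After 20 (gather 3 obsidian): copper=7 lever=14 obsidian=15 thread=1 zinc=3
After 21 (gather 10 zinc): copper=7 lever=14 obsidian=15 thread=1 zinc=13
After 22 (gather 9 zinc): copper=7 lever=14 obsidian=15 thread=1 zinc=22

Answer: copper=7 lever=14 obsidian=15 thread=1 zinc=22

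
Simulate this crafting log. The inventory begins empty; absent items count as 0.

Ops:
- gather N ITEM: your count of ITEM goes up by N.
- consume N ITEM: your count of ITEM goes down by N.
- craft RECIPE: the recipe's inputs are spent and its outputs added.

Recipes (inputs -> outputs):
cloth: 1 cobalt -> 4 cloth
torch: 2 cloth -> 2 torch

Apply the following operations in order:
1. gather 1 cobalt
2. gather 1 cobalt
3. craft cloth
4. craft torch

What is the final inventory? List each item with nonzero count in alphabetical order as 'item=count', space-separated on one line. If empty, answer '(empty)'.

Answer: cloth=2 cobalt=1 torch=2

Derivation:
After 1 (gather 1 cobalt): cobalt=1
After 2 (gather 1 cobalt): cobalt=2
After 3 (craft cloth): cloth=4 cobalt=1
After 4 (craft torch): cloth=2 cobalt=1 torch=2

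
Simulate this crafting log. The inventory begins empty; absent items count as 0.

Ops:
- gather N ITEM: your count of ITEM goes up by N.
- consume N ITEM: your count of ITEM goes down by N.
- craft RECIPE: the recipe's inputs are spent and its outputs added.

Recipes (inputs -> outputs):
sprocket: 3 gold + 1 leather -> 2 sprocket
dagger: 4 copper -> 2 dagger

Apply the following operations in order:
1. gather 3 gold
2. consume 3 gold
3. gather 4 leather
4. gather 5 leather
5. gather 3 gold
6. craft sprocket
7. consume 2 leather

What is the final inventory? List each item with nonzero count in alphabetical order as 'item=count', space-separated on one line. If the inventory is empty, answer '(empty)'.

Answer: leather=6 sprocket=2

Derivation:
After 1 (gather 3 gold): gold=3
After 2 (consume 3 gold): (empty)
After 3 (gather 4 leather): leather=4
After 4 (gather 5 leather): leather=9
After 5 (gather 3 gold): gold=3 leather=9
After 6 (craft sprocket): leather=8 sprocket=2
After 7 (consume 2 leather): leather=6 sprocket=2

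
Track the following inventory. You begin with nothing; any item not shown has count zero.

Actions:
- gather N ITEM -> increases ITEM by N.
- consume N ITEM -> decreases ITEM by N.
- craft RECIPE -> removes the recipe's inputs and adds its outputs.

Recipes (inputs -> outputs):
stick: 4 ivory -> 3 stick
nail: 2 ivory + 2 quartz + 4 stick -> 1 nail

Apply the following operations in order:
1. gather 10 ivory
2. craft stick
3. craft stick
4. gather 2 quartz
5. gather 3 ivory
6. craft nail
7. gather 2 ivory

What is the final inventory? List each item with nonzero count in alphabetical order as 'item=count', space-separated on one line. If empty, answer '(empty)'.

After 1 (gather 10 ivory): ivory=10
After 2 (craft stick): ivory=6 stick=3
After 3 (craft stick): ivory=2 stick=6
After 4 (gather 2 quartz): ivory=2 quartz=2 stick=6
After 5 (gather 3 ivory): ivory=5 quartz=2 stick=6
After 6 (craft nail): ivory=3 nail=1 stick=2
After 7 (gather 2 ivory): ivory=5 nail=1 stick=2

Answer: ivory=5 nail=1 stick=2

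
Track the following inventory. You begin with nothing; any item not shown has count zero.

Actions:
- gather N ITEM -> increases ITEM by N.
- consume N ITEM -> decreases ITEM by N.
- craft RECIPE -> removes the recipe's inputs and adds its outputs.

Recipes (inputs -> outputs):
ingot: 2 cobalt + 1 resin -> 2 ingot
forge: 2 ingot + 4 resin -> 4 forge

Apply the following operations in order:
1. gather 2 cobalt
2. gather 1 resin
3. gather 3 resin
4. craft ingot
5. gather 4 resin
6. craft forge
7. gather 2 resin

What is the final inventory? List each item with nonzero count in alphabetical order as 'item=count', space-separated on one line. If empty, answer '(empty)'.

After 1 (gather 2 cobalt): cobalt=2
After 2 (gather 1 resin): cobalt=2 resin=1
After 3 (gather 3 resin): cobalt=2 resin=4
After 4 (craft ingot): ingot=2 resin=3
After 5 (gather 4 resin): ingot=2 resin=7
After 6 (craft forge): forge=4 resin=3
After 7 (gather 2 resin): forge=4 resin=5

Answer: forge=4 resin=5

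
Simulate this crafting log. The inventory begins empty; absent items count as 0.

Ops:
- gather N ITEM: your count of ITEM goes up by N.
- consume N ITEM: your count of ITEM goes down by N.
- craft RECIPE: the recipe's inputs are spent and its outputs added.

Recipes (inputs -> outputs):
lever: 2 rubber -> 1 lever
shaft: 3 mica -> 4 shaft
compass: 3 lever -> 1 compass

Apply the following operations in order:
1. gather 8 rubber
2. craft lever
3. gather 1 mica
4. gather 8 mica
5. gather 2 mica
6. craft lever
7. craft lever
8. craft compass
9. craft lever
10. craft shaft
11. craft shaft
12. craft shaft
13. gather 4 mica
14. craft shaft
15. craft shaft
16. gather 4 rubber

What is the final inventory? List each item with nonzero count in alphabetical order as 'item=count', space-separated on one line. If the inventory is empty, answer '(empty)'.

After 1 (gather 8 rubber): rubber=8
After 2 (craft lever): lever=1 rubber=6
After 3 (gather 1 mica): lever=1 mica=1 rubber=6
After 4 (gather 8 mica): lever=1 mica=9 rubber=6
After 5 (gather 2 mica): lever=1 mica=11 rubber=6
After 6 (craft lever): lever=2 mica=11 rubber=4
After 7 (craft lever): lever=3 mica=11 rubber=2
After 8 (craft compass): compass=1 mica=11 rubber=2
After 9 (craft lever): compass=1 lever=1 mica=11
After 10 (craft shaft): compass=1 lever=1 mica=8 shaft=4
After 11 (craft shaft): compass=1 lever=1 mica=5 shaft=8
After 12 (craft shaft): compass=1 lever=1 mica=2 shaft=12
After 13 (gather 4 mica): compass=1 lever=1 mica=6 shaft=12
After 14 (craft shaft): compass=1 lever=1 mica=3 shaft=16
After 15 (craft shaft): compass=1 lever=1 shaft=20
After 16 (gather 4 rubber): compass=1 lever=1 rubber=4 shaft=20

Answer: compass=1 lever=1 rubber=4 shaft=20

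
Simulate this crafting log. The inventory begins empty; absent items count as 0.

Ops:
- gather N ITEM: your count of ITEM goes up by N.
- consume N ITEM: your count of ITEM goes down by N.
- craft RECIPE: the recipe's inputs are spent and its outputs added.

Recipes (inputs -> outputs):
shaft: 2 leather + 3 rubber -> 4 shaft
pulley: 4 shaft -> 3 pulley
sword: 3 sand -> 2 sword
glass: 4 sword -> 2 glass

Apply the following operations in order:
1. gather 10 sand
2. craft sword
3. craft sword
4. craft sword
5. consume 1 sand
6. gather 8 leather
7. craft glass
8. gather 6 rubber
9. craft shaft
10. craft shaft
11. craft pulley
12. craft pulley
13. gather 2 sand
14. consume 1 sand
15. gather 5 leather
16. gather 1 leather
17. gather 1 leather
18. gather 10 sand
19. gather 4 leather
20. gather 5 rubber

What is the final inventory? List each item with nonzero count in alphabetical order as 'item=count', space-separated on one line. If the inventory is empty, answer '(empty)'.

Answer: glass=2 leather=15 pulley=6 rubber=5 sand=11 sword=2

Derivation:
After 1 (gather 10 sand): sand=10
After 2 (craft sword): sand=7 sword=2
After 3 (craft sword): sand=4 sword=4
After 4 (craft sword): sand=1 sword=6
After 5 (consume 1 sand): sword=6
After 6 (gather 8 leather): leather=8 sword=6
After 7 (craft glass): glass=2 leather=8 sword=2
After 8 (gather 6 rubber): glass=2 leather=8 rubber=6 sword=2
After 9 (craft shaft): glass=2 leather=6 rubber=3 shaft=4 sword=2
After 10 (craft shaft): glass=2 leather=4 shaft=8 sword=2
After 11 (craft pulley): glass=2 leather=4 pulley=3 shaft=4 sword=2
After 12 (craft pulley): glass=2 leather=4 pulley=6 sword=2
After 13 (gather 2 sand): glass=2 leather=4 pulley=6 sand=2 sword=2
After 14 (consume 1 sand): glass=2 leather=4 pulley=6 sand=1 sword=2
After 15 (gather 5 leather): glass=2 leather=9 pulley=6 sand=1 sword=2
After 16 (gather 1 leather): glass=2 leather=10 pulley=6 sand=1 sword=2
After 17 (gather 1 leather): glass=2 leather=11 pulley=6 sand=1 sword=2
After 18 (gather 10 sand): glass=2 leather=11 pulley=6 sand=11 sword=2
After 19 (gather 4 leather): glass=2 leather=15 pulley=6 sand=11 sword=2
After 20 (gather 5 rubber): glass=2 leather=15 pulley=6 rubber=5 sand=11 sword=2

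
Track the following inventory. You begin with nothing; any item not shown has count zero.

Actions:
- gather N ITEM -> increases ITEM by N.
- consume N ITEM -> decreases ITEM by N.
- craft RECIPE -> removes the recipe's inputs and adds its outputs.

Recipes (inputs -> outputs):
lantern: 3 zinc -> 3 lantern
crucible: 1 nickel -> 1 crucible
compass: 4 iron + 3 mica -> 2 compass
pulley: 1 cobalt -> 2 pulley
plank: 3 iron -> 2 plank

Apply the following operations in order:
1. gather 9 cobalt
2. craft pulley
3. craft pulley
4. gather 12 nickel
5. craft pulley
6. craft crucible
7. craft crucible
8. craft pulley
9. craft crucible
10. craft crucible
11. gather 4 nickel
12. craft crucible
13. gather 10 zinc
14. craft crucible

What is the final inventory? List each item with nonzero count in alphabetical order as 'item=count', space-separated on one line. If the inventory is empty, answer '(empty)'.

Answer: cobalt=5 crucible=6 nickel=10 pulley=8 zinc=10

Derivation:
After 1 (gather 9 cobalt): cobalt=9
After 2 (craft pulley): cobalt=8 pulley=2
After 3 (craft pulley): cobalt=7 pulley=4
After 4 (gather 12 nickel): cobalt=7 nickel=12 pulley=4
After 5 (craft pulley): cobalt=6 nickel=12 pulley=6
After 6 (craft crucible): cobalt=6 crucible=1 nickel=11 pulley=6
After 7 (craft crucible): cobalt=6 crucible=2 nickel=10 pulley=6
After 8 (craft pulley): cobalt=5 crucible=2 nickel=10 pulley=8
After 9 (craft crucible): cobalt=5 crucible=3 nickel=9 pulley=8
After 10 (craft crucible): cobalt=5 crucible=4 nickel=8 pulley=8
After 11 (gather 4 nickel): cobalt=5 crucible=4 nickel=12 pulley=8
After 12 (craft crucible): cobalt=5 crucible=5 nickel=11 pulley=8
After 13 (gather 10 zinc): cobalt=5 crucible=5 nickel=11 pulley=8 zinc=10
After 14 (craft crucible): cobalt=5 crucible=6 nickel=10 pulley=8 zinc=10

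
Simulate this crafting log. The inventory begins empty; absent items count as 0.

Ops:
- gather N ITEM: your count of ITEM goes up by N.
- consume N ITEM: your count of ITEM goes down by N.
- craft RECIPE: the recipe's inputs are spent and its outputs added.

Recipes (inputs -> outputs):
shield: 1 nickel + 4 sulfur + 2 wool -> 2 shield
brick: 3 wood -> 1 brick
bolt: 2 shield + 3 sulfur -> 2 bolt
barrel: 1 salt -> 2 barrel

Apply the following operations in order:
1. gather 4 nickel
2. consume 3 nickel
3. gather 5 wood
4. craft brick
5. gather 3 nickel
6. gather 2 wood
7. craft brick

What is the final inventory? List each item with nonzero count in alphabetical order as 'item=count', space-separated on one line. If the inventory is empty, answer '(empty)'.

Answer: brick=2 nickel=4 wood=1

Derivation:
After 1 (gather 4 nickel): nickel=4
After 2 (consume 3 nickel): nickel=1
After 3 (gather 5 wood): nickel=1 wood=5
After 4 (craft brick): brick=1 nickel=1 wood=2
After 5 (gather 3 nickel): brick=1 nickel=4 wood=2
After 6 (gather 2 wood): brick=1 nickel=4 wood=4
After 7 (craft brick): brick=2 nickel=4 wood=1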